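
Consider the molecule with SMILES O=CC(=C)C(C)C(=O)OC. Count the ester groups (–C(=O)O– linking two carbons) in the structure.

1

The ester motif appears at heavy-atom position 7 in the SMILES.
Other groups present: 1 aldehyde, 1 alkene.
Ester count: 1.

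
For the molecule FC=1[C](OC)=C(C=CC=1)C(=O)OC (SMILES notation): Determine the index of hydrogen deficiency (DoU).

Molecular formula: C9H9FO3.
DoU = (2C + 2 + N − H − X) / 2, where X is the halogen count and O/S are ignored.
    = (2·9 + 2 + 0 − 9 − 1) / 2 = 10 / 2 = 5.

5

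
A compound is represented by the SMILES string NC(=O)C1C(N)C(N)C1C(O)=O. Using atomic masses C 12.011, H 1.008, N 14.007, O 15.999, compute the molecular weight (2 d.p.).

173.17 g/mol

First, the molecular formula is C6H11N3O3 (counting implicit H from valence).
  C: 6 × 12.011 = 72.066
  H: 11 × 1.008 = 11.088
  N: 3 × 14.007 = 42.021
  O: 3 × 15.999 = 47.997
Sum: 6×12.011 + 11×1.008 + 3×14.007 + 3×15.999 = 173.172 → 173.17 g/mol.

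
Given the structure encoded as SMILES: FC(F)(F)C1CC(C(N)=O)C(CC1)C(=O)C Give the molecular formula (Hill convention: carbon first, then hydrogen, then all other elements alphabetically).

C10H14F3NO2

Walk through each heavy atom and fill implicit hydrogens from standard valence (C 4, N 3, O 2, S 2, halogen 1):
  atom 1: F (halogen, monovalent) → 0 H
  atom 2: C, bond orders sum to 4 (valence 4) → 0 H
  atom 3: F (halogen, monovalent) → 0 H
  atom 4: F (halogen, monovalent) → 0 H
  atom 5: C, bond orders sum to 3 (valence 4) → 1 H
  atom 6: C, bond orders sum to 2 (valence 4) → 2 H
  atom 7: C, bond orders sum to 3 (valence 4) → 1 H
  atom 8: C, bond orders sum to 4 (valence 4) → 0 H
  atom 9: N, bond orders sum to 1 (valence 3) → 2 H
  atom 10: O, bond orders sum to 2 (valence 2) → 0 H
  atom 11: C, bond orders sum to 3 (valence 4) → 1 H
  atom 12: C, bond orders sum to 2 (valence 4) → 2 H
  atom 13: C, bond orders sum to 2 (valence 4) → 2 H
  atom 14: C, bond orders sum to 4 (valence 4) → 0 H
  atom 15: O, bond orders sum to 2 (valence 2) → 0 H
  atom 16: C, bond orders sum to 1 (valence 4) → 3 H
Totals → C:10, H:14, F:3, N:1, O:2.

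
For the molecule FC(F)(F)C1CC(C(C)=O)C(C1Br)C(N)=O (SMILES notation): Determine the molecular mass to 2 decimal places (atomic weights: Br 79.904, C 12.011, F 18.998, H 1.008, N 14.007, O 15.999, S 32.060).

302.09 g/mol

First, the molecular formula is C9H11BrF3NO2 (counting implicit H from valence).
  Br: 1 × 79.904 = 79.904
  C: 9 × 12.011 = 108.099
  F: 3 × 18.998 = 56.994
  H: 11 × 1.008 = 11.088
  N: 1 × 14.007 = 14.007
  O: 2 × 15.999 = 31.998
Sum: 1×79.904 + 9×12.011 + 3×18.998 + 11×1.008 + 1×14.007 + 2×15.999 = 302.090 → 302.09 g/mol.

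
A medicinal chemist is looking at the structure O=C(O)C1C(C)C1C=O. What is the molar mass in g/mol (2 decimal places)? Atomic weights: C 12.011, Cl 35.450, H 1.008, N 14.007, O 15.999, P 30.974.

First, the molecular formula is C6H8O3 (counting implicit H from valence).
  C: 6 × 12.011 = 72.066
  H: 8 × 1.008 = 8.064
  O: 3 × 15.999 = 47.997
Sum: 6×12.011 + 8×1.008 + 3×15.999 = 128.127 → 128.13 g/mol.

128.13 g/mol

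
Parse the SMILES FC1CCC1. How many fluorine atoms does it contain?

1

Scan the SMILES for F atoms (remember two-letter symbols like Cl and Br are single atoms).
Fluorine count: 1.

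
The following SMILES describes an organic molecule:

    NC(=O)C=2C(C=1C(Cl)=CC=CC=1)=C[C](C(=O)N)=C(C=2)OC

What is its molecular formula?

Walk through each heavy atom and fill implicit hydrogens from standard valence (C 4, N 3, O 2, S 2, halogen 1):
  atom 1: N, bond orders sum to 1 (valence 3) → 2 H
  atom 2: C, bond orders sum to 4 (valence 4) → 0 H
  atom 3: O, bond orders sum to 2 (valence 2) → 0 H
  atom 4: C, bond orders sum to 4 (valence 4) → 0 H
  atom 5: C, bond orders sum to 4 (valence 4) → 0 H
  atom 6: C, bond orders sum to 4 (valence 4) → 0 H
  atom 7: C, bond orders sum to 4 (valence 4) → 0 H
  atom 8: Cl (halogen, monovalent) → 0 H
  atom 9: C, bond orders sum to 3 (valence 4) → 1 H
  atom 10: C, bond orders sum to 3 (valence 4) → 1 H
  atom 11: C, bond orders sum to 3 (valence 4) → 1 H
  atom 12: C, bond orders sum to 3 (valence 4) → 1 H
  atom 13: C, bond orders sum to 3 (valence 4) → 1 H
  atom 14: C with explicit H count 0
  atom 15: C, bond orders sum to 4 (valence 4) → 0 H
  atom 16: O, bond orders sum to 2 (valence 2) → 0 H
  atom 17: N, bond orders sum to 1 (valence 3) → 2 H
  atom 18: C, bond orders sum to 4 (valence 4) → 0 H
  atom 19: C, bond orders sum to 3 (valence 4) → 1 H
  atom 20: O, bond orders sum to 2 (valence 2) → 0 H
  atom 21: C, bond orders sum to 1 (valence 4) → 3 H
Totals → C:15, H:13, Cl:1, N:2, O:3.

C15H13ClN2O3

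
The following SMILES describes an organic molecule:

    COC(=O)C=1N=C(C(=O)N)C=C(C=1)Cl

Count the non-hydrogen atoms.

14

Every atom symbol written in the SMILES (organic subset) is one heavy atom; implicit H are not written.
Heavy atoms by element → C:8, Cl:1, N:2, O:3.
Total: 14.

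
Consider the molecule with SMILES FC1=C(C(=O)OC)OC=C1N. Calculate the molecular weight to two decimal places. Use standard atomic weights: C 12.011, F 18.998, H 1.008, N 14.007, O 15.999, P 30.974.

159.12 g/mol

First, the molecular formula is C6H6FNO3 (counting implicit H from valence).
  C: 6 × 12.011 = 72.066
  F: 1 × 18.998 = 18.998
  H: 6 × 1.008 = 6.048
  N: 1 × 14.007 = 14.007
  O: 3 × 15.999 = 47.997
Sum: 6×12.011 + 1×18.998 + 6×1.008 + 1×14.007 + 3×15.999 = 159.116 → 159.12 g/mol.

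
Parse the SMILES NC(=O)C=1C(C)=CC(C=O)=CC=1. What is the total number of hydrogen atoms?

Walk through each heavy atom and fill implicit hydrogens from standard valence (C 4, N 3, O 2, S 2, halogen 1):
  atom 1: N, bond orders sum to 1 (valence 3) → 2 H
  atom 2: C, bond orders sum to 4 (valence 4) → 0 H
  atom 3: O, bond orders sum to 2 (valence 2) → 0 H
  atom 4: C, bond orders sum to 4 (valence 4) → 0 H
  atom 5: C, bond orders sum to 4 (valence 4) → 0 H
  atom 6: C, bond orders sum to 1 (valence 4) → 3 H
  atom 7: C, bond orders sum to 3 (valence 4) → 1 H
  atom 8: C, bond orders sum to 4 (valence 4) → 0 H
  atom 9: C, bond orders sum to 3 (valence 4) → 1 H
  atom 10: O, bond orders sum to 2 (valence 2) → 0 H
  atom 11: C, bond orders sum to 3 (valence 4) → 1 H
  atom 12: C, bond orders sum to 3 (valence 4) → 1 H
Total hydrogens: 9.

9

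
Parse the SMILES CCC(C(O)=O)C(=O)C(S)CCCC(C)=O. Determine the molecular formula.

Walk through each heavy atom and fill implicit hydrogens from standard valence (C 4, N 3, O 2, S 2, halogen 1):
  atom 1: C, bond orders sum to 1 (valence 4) → 3 H
  atom 2: C, bond orders sum to 2 (valence 4) → 2 H
  atom 3: C, bond orders sum to 3 (valence 4) → 1 H
  atom 4: C, bond orders sum to 4 (valence 4) → 0 H
  atom 5: O, bond orders sum to 1 (valence 2) → 1 H
  atom 6: O, bond orders sum to 2 (valence 2) → 0 H
  atom 7: C, bond orders sum to 4 (valence 4) → 0 H
  atom 8: O, bond orders sum to 2 (valence 2) → 0 H
  atom 9: C, bond orders sum to 3 (valence 4) → 1 H
  atom 10: S, bond orders sum to 1 (valence 2) → 1 H
  atom 11: C, bond orders sum to 2 (valence 4) → 2 H
  atom 12: C, bond orders sum to 2 (valence 4) → 2 H
  atom 13: C, bond orders sum to 2 (valence 4) → 2 H
  atom 14: C, bond orders sum to 4 (valence 4) → 0 H
  atom 15: C, bond orders sum to 1 (valence 4) → 3 H
  atom 16: O, bond orders sum to 2 (valence 2) → 0 H
Totals → C:11, H:18, O:4, S:1.
In Hill order: C11H18O4S.

C11H18O4S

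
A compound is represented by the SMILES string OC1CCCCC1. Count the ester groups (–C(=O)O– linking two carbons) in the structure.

0

Scan the SMILES for the ester motif — none present.
Groups that are present: 1 hydroxyl.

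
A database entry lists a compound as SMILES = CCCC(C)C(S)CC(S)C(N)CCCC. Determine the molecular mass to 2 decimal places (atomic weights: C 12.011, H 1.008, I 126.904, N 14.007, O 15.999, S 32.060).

263.50 g/mol

First, the molecular formula is C13H29NS2 (counting implicit H from valence).
  C: 13 × 12.011 = 156.143
  H: 29 × 1.008 = 29.232
  N: 1 × 14.007 = 14.007
  S: 2 × 32.060 = 64.120
Sum: 13×12.011 + 29×1.008 + 1×14.007 + 2×32.060 = 263.502 → 263.50 g/mol.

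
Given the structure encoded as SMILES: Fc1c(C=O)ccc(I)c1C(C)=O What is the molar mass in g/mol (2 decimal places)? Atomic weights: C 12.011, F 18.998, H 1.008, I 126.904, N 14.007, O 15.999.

First, the molecular formula is C9H6FIO2 (counting implicit H from valence).
  C: 9 × 12.011 = 108.099
  F: 1 × 18.998 = 18.998
  H: 6 × 1.008 = 6.048
  I: 1 × 126.904 = 126.904
  O: 2 × 15.999 = 31.998
Sum: 9×12.011 + 1×18.998 + 6×1.008 + 1×126.904 + 2×15.999 = 292.047 → 292.05 g/mol.

292.05 g/mol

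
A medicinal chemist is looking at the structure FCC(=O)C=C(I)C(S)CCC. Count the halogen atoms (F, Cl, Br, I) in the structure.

2

Halogen atoms appear at heavy-atom positions 1, 7 (1×F, 1×I).
Other groups present: 1 alkene, 1 ketone, 1 thiol.
Halogen count: 2.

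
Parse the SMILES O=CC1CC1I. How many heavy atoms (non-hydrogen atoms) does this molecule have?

6

Every atom symbol written in the SMILES (organic subset) is one heavy atom; implicit H are not written.
Heavy atoms by element → C:4, I:1, O:1.
Total: 6.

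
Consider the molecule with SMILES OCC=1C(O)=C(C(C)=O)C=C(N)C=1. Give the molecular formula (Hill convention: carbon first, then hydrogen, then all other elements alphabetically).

Walk through each heavy atom and fill implicit hydrogens from standard valence (C 4, N 3, O 2, S 2, halogen 1):
  atom 1: O, bond orders sum to 1 (valence 2) → 1 H
  atom 2: C, bond orders sum to 2 (valence 4) → 2 H
  atom 3: C, bond orders sum to 4 (valence 4) → 0 H
  atom 4: C, bond orders sum to 4 (valence 4) → 0 H
  atom 5: O, bond orders sum to 1 (valence 2) → 1 H
  atom 6: C, bond orders sum to 4 (valence 4) → 0 H
  atom 7: C, bond orders sum to 4 (valence 4) → 0 H
  atom 8: C, bond orders sum to 1 (valence 4) → 3 H
  atom 9: O, bond orders sum to 2 (valence 2) → 0 H
  atom 10: C, bond orders sum to 3 (valence 4) → 1 H
  atom 11: C, bond orders sum to 4 (valence 4) → 0 H
  atom 12: N, bond orders sum to 1 (valence 3) → 2 H
  atom 13: C, bond orders sum to 3 (valence 4) → 1 H
Totals → C:9, H:11, N:1, O:3.
In Hill order: C9H11NO3.

C9H11NO3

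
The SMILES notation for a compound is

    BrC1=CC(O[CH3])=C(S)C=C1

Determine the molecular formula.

Walk through each heavy atom and fill implicit hydrogens from standard valence (C 4, N 3, O 2, S 2, halogen 1):
  atom 1: Br (halogen, monovalent) → 0 H
  atom 2: C, bond orders sum to 4 (valence 4) → 0 H
  atom 3: C, bond orders sum to 3 (valence 4) → 1 H
  atom 4: C, bond orders sum to 4 (valence 4) → 0 H
  atom 5: O, bond orders sum to 2 (valence 2) → 0 H
  atom 6: C with explicit H count 3
  atom 7: C, bond orders sum to 4 (valence 4) → 0 H
  atom 8: S, bond orders sum to 1 (valence 2) → 1 H
  atom 9: C, bond orders sum to 3 (valence 4) → 1 H
  atom 10: C, bond orders sum to 3 (valence 4) → 1 H
Totals → C:7, H:7, Br:1, O:1, S:1.
In Hill order: C7H7BrOS.

C7H7BrOS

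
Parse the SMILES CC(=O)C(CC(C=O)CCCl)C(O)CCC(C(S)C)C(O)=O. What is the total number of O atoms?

Scan the SMILES for O atoms (remember two-letter symbols like Cl and Br are single atoms).
Oxygen count: 5.

5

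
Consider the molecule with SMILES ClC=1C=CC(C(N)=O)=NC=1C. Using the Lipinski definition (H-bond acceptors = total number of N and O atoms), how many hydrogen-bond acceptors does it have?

N atoms: 2; O atoms: 1.
Lipinski HBA = 2 + 1 = 3.

3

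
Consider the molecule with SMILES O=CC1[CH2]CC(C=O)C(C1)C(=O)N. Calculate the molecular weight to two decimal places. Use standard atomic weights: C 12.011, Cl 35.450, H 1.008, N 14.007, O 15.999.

First, the molecular formula is C9H13NO3 (counting implicit H from valence).
  C: 9 × 12.011 = 108.099
  H: 13 × 1.008 = 13.104
  N: 1 × 14.007 = 14.007
  O: 3 × 15.999 = 47.997
Sum: 9×12.011 + 13×1.008 + 1×14.007 + 3×15.999 = 183.207 → 183.21 g/mol.

183.21 g/mol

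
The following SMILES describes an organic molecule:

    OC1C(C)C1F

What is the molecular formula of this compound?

C4H7FO

Walk through each heavy atom and fill implicit hydrogens from standard valence (C 4, N 3, O 2, S 2, halogen 1):
  atom 1: O, bond orders sum to 1 (valence 2) → 1 H
  atom 2: C, bond orders sum to 3 (valence 4) → 1 H
  atom 3: C, bond orders sum to 3 (valence 4) → 1 H
  atom 4: C, bond orders sum to 1 (valence 4) → 3 H
  atom 5: C, bond orders sum to 3 (valence 4) → 1 H
  atom 6: F (halogen, monovalent) → 0 H
Totals → C:4, H:7, F:1, O:1.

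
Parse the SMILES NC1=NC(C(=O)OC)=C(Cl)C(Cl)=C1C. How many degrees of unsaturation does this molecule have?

Degree of unsaturation = (number of rings) + (number of π bonds).
Ring closures in the SMILES: 1.
π bonds: 4 double bonds (each 1 DoU) → 4 DoU from unsaturation.
Total DoU = 1 + 4 = 5.

5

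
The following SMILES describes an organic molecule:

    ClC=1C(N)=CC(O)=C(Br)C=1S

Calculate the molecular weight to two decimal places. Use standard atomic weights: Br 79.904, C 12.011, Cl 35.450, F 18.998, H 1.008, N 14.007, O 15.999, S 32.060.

254.53 g/mol

First, the molecular formula is C6H5BrClNOS (counting implicit H from valence).
  Br: 1 × 79.904 = 79.904
  C: 6 × 12.011 = 72.066
  Cl: 1 × 35.450 = 35.450
  H: 5 × 1.008 = 5.040
  N: 1 × 14.007 = 14.007
  O: 1 × 15.999 = 15.999
  S: 1 × 32.060 = 32.060
Sum: 1×79.904 + 6×12.011 + 1×35.450 + 5×1.008 + 1×14.007 + 1×15.999 + 1×32.060 = 254.526 → 254.53 g/mol.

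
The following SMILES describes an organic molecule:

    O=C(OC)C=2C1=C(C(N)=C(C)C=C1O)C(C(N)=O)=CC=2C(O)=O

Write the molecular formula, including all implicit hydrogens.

C15H14N2O6

Walk through each heavy atom and fill implicit hydrogens from standard valence (C 4, N 3, O 2, S 2, halogen 1):
  atom 1: O, bond orders sum to 2 (valence 2) → 0 H
  atom 2: C, bond orders sum to 4 (valence 4) → 0 H
  atom 3: O, bond orders sum to 2 (valence 2) → 0 H
  atom 4: C, bond orders sum to 1 (valence 4) → 3 H
  atom 5: C, bond orders sum to 4 (valence 4) → 0 H
  atom 6: C, bond orders sum to 4 (valence 4) → 0 H
  atom 7: C, bond orders sum to 4 (valence 4) → 0 H
  atom 8: C, bond orders sum to 4 (valence 4) → 0 H
  atom 9: N, bond orders sum to 1 (valence 3) → 2 H
  atom 10: C, bond orders sum to 4 (valence 4) → 0 H
  atom 11: C, bond orders sum to 1 (valence 4) → 3 H
  atom 12: C, bond orders sum to 3 (valence 4) → 1 H
  atom 13: C, bond orders sum to 4 (valence 4) → 0 H
  atom 14: O, bond orders sum to 1 (valence 2) → 1 H
  atom 15: C, bond orders sum to 4 (valence 4) → 0 H
  atom 16: C, bond orders sum to 4 (valence 4) → 0 H
  atom 17: N, bond orders sum to 1 (valence 3) → 2 H
  atom 18: O, bond orders sum to 2 (valence 2) → 0 H
  atom 19: C, bond orders sum to 3 (valence 4) → 1 H
  atom 20: C, bond orders sum to 4 (valence 4) → 0 H
  atom 21: C, bond orders sum to 4 (valence 4) → 0 H
  atom 22: O, bond orders sum to 1 (valence 2) → 1 H
  atom 23: O, bond orders sum to 2 (valence 2) → 0 H
Totals → C:15, H:14, N:2, O:6.
In Hill order: C15H14N2O6.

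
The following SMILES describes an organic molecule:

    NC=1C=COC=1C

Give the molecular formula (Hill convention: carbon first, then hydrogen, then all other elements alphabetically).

Walk through each heavy atom and fill implicit hydrogens from standard valence (C 4, N 3, O 2, S 2, halogen 1):
  atom 1: N, bond orders sum to 1 (valence 3) → 2 H
  atom 2: C, bond orders sum to 4 (valence 4) → 0 H
  atom 3: C, bond orders sum to 3 (valence 4) → 1 H
  atom 4: C, bond orders sum to 3 (valence 4) → 1 H
  atom 5: O, bond orders sum to 2 (valence 2) → 0 H
  atom 6: C, bond orders sum to 4 (valence 4) → 0 H
  atom 7: C, bond orders sum to 1 (valence 4) → 3 H
Totals → C:5, H:7, N:1, O:1.
In Hill order: C5H7NO.

C5H7NO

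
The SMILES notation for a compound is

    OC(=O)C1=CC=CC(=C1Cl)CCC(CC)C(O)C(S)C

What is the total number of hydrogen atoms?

21

Walk through each heavy atom and fill implicit hydrogens from standard valence (C 4, N 3, O 2, S 2, halogen 1):
  atom 1: O, bond orders sum to 1 (valence 2) → 1 H
  atom 2: C, bond orders sum to 4 (valence 4) → 0 H
  atom 3: O, bond orders sum to 2 (valence 2) → 0 H
  atom 4: C, bond orders sum to 4 (valence 4) → 0 H
  atom 5: C, bond orders sum to 3 (valence 4) → 1 H
  atom 6: C, bond orders sum to 3 (valence 4) → 1 H
  atom 7: C, bond orders sum to 3 (valence 4) → 1 H
  atom 8: C, bond orders sum to 4 (valence 4) → 0 H
  atom 9: C, bond orders sum to 4 (valence 4) → 0 H
  atom 10: Cl (halogen, monovalent) → 0 H
  atom 11: C, bond orders sum to 2 (valence 4) → 2 H
  atom 12: C, bond orders sum to 2 (valence 4) → 2 H
  atom 13: C, bond orders sum to 3 (valence 4) → 1 H
  atom 14: C, bond orders sum to 2 (valence 4) → 2 H
  atom 15: C, bond orders sum to 1 (valence 4) → 3 H
  atom 16: C, bond orders sum to 3 (valence 4) → 1 H
  atom 17: O, bond orders sum to 1 (valence 2) → 1 H
  atom 18: C, bond orders sum to 3 (valence 4) → 1 H
  atom 19: S, bond orders sum to 1 (valence 2) → 1 H
  atom 20: C, bond orders sum to 1 (valence 4) → 3 H
Total hydrogens: 21.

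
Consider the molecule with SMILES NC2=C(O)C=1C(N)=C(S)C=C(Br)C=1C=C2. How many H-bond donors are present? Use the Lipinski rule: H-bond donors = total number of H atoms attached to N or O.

Donors: find every N or O and count the H atoms it carries.
  atom 1 (N): bond orders sum to 1 → 2 H
  atom 4 (O): bond orders sum to 1 → 1 H
  atom 7 (N): bond orders sum to 1 → 2 H
Lipinski HBD = 5.

5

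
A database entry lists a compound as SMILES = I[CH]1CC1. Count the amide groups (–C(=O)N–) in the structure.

0

Scan the SMILES for the amide motif — none present.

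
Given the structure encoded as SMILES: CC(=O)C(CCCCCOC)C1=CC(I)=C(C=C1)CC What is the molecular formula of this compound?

Walk through each heavy atom and fill implicit hydrogens from standard valence (C 4, N 3, O 2, S 2, halogen 1):
  atom 1: C, bond orders sum to 1 (valence 4) → 3 H
  atom 2: C, bond orders sum to 4 (valence 4) → 0 H
  atom 3: O, bond orders sum to 2 (valence 2) → 0 H
  atom 4: C, bond orders sum to 3 (valence 4) → 1 H
  atom 5: C, bond orders sum to 2 (valence 4) → 2 H
  atom 6: C, bond orders sum to 2 (valence 4) → 2 H
  atom 7: C, bond orders sum to 2 (valence 4) → 2 H
  atom 8: C, bond orders sum to 2 (valence 4) → 2 H
  atom 9: C, bond orders sum to 2 (valence 4) → 2 H
  atom 10: O, bond orders sum to 2 (valence 2) → 0 H
  atom 11: C, bond orders sum to 1 (valence 4) → 3 H
  atom 12: C, bond orders sum to 4 (valence 4) → 0 H
  atom 13: C, bond orders sum to 3 (valence 4) → 1 H
  atom 14: C, bond orders sum to 4 (valence 4) → 0 H
  atom 15: I (halogen, monovalent) → 0 H
  atom 16: C, bond orders sum to 4 (valence 4) → 0 H
  atom 17: C, bond orders sum to 3 (valence 4) → 1 H
  atom 18: C, bond orders sum to 3 (valence 4) → 1 H
  atom 19: C, bond orders sum to 2 (valence 4) → 2 H
  atom 20: C, bond orders sum to 1 (valence 4) → 3 H
Totals → C:17, H:25, I:1, O:2.
In Hill order: C17H25IO2.

C17H25IO2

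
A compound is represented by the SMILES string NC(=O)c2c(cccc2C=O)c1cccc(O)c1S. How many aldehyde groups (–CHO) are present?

1

The aldehyde motif appears at heavy-atom position 10 in the SMILES.
Other groups present: 1 amide, 1 hydroxyl, 1 thiol.
Aldehyde count: 1.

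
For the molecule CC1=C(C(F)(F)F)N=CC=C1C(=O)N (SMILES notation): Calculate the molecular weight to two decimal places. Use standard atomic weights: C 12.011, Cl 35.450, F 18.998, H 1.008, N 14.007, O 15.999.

204.15 g/mol

First, the molecular formula is C8H7F3N2O (counting implicit H from valence).
  C: 8 × 12.011 = 96.088
  F: 3 × 18.998 = 56.994
  H: 7 × 1.008 = 7.056
  N: 2 × 14.007 = 28.014
  O: 1 × 15.999 = 15.999
Sum: 8×12.011 + 3×18.998 + 7×1.008 + 2×14.007 + 1×15.999 = 204.151 → 204.15 g/mol.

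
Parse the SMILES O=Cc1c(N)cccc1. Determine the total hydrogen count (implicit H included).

7

Walk through each heavy atom and fill implicit hydrogens from standard valence (C 4, N 3, O 2, S 2, halogen 1); for lowercase aromatic atoms, an aromatic c carries 1 H when it has two neighbours and 0 H with three, and aromatic n carries 0 H:
  atom 1: O, bond orders sum to 2 (valence 2) → 0 H
  atom 2: C, bond orders sum to 3 (valence 4) → 1 H
  atom 3: aromatic c, 3 neighbours → 0 H
  atom 4: aromatic c, 3 neighbours → 0 H
  atom 5: N, bond orders sum to 1 (valence 3) → 2 H
  atom 6: aromatic c, 2 neighbours → 1 H
  atom 7: aromatic c, 2 neighbours → 1 H
  atom 8: aromatic c, 2 neighbours → 1 H
  atom 9: aromatic c, 2 neighbours → 1 H
Total hydrogens: 7.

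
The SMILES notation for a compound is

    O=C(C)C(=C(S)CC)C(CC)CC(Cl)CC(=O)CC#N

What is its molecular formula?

C15H22ClNO2S

Walk through each heavy atom and fill implicit hydrogens from standard valence (C 4, N 3, O 2, S 2, halogen 1):
  atom 1: O, bond orders sum to 2 (valence 2) → 0 H
  atom 2: C, bond orders sum to 4 (valence 4) → 0 H
  atom 3: C, bond orders sum to 1 (valence 4) → 3 H
  atom 4: C, bond orders sum to 4 (valence 4) → 0 H
  atom 5: C, bond orders sum to 4 (valence 4) → 0 H
  atom 6: S, bond orders sum to 1 (valence 2) → 1 H
  atom 7: C, bond orders sum to 2 (valence 4) → 2 H
  atom 8: C, bond orders sum to 1 (valence 4) → 3 H
  atom 9: C, bond orders sum to 3 (valence 4) → 1 H
  atom 10: C, bond orders sum to 2 (valence 4) → 2 H
  atom 11: C, bond orders sum to 1 (valence 4) → 3 H
  atom 12: C, bond orders sum to 2 (valence 4) → 2 H
  atom 13: C, bond orders sum to 3 (valence 4) → 1 H
  atom 14: Cl (halogen, monovalent) → 0 H
  atom 15: C, bond orders sum to 2 (valence 4) → 2 H
  atom 16: C, bond orders sum to 4 (valence 4) → 0 H
  atom 17: O, bond orders sum to 2 (valence 2) → 0 H
  atom 18: C, bond orders sum to 2 (valence 4) → 2 H
  atom 19: C, bond orders sum to 4 (valence 4) → 0 H
  atom 20: N, bond orders sum to 3 (valence 3) → 0 H
Totals → C:15, H:22, Cl:1, N:1, O:2, S:1.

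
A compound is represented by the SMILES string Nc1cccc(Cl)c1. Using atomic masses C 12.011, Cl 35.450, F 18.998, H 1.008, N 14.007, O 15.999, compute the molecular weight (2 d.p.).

127.57 g/mol

First, the molecular formula is C6H6ClN (counting implicit H from valence).
  C: 6 × 12.011 = 72.066
  Cl: 1 × 35.450 = 35.450
  H: 6 × 1.008 = 6.048
  N: 1 × 14.007 = 14.007
Sum: 6×12.011 + 1×35.450 + 6×1.008 + 1×14.007 = 127.571 → 127.57 g/mol.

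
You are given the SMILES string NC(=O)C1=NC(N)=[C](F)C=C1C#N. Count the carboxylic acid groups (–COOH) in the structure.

Scan the SMILES for the carboxylic acid motif — none present.
Groups that are present: 1 amide, 1 nitrile, 1 primary amine.

0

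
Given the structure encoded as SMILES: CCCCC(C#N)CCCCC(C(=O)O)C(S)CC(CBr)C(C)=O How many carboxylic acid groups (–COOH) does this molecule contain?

1

The carboxylic acid motif appears at heavy-atom position 13 in the SMILES.
Other groups present: 1 ketone, 1 nitrile, 1 thiol.
Carboxylic acid count: 1.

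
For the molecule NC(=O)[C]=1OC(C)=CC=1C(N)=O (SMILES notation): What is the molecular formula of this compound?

Walk through each heavy atom and fill implicit hydrogens from standard valence (C 4, N 3, O 2, S 2, halogen 1):
  atom 1: N, bond orders sum to 1 (valence 3) → 2 H
  atom 2: C, bond orders sum to 4 (valence 4) → 0 H
  atom 3: O, bond orders sum to 2 (valence 2) → 0 H
  atom 4: C with explicit H count 0
  atom 5: O, bond orders sum to 2 (valence 2) → 0 H
  atom 6: C, bond orders sum to 4 (valence 4) → 0 H
  atom 7: C, bond orders sum to 1 (valence 4) → 3 H
  atom 8: C, bond orders sum to 3 (valence 4) → 1 H
  atom 9: C, bond orders sum to 4 (valence 4) → 0 H
  atom 10: C, bond orders sum to 4 (valence 4) → 0 H
  atom 11: N, bond orders sum to 1 (valence 3) → 2 H
  atom 12: O, bond orders sum to 2 (valence 2) → 0 H
Totals → C:7, H:8, N:2, O:3.
In Hill order: C7H8N2O3.

C7H8N2O3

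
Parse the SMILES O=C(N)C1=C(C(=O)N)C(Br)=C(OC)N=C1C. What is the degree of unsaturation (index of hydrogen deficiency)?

6

Molecular formula: C9H10BrN3O3.
DoU = (2C + 2 + N − H − X) / 2, where X is the halogen count and O/S are ignored.
    = (2·9 + 2 + 3 − 10 − 1) / 2 = 12 / 2 = 6.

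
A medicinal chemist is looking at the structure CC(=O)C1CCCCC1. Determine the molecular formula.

Walk through each heavy atom and fill implicit hydrogens from standard valence (C 4, N 3, O 2, S 2, halogen 1):
  atom 1: C, bond orders sum to 1 (valence 4) → 3 H
  atom 2: C, bond orders sum to 4 (valence 4) → 0 H
  atom 3: O, bond orders sum to 2 (valence 2) → 0 H
  atom 4: C, bond orders sum to 3 (valence 4) → 1 H
  atom 5: C, bond orders sum to 2 (valence 4) → 2 H
  atom 6: C, bond orders sum to 2 (valence 4) → 2 H
  atom 7: C, bond orders sum to 2 (valence 4) → 2 H
  atom 8: C, bond orders sum to 2 (valence 4) → 2 H
  atom 9: C, bond orders sum to 2 (valence 4) → 2 H
Totals → C:8, H:14, O:1.
In Hill order: C8H14O.

C8H14O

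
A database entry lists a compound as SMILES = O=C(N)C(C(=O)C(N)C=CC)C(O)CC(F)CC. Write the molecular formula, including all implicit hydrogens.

C12H21FN2O3

Walk through each heavy atom and fill implicit hydrogens from standard valence (C 4, N 3, O 2, S 2, halogen 1):
  atom 1: O, bond orders sum to 2 (valence 2) → 0 H
  atom 2: C, bond orders sum to 4 (valence 4) → 0 H
  atom 3: N, bond orders sum to 1 (valence 3) → 2 H
  atom 4: C, bond orders sum to 3 (valence 4) → 1 H
  atom 5: C, bond orders sum to 4 (valence 4) → 0 H
  atom 6: O, bond orders sum to 2 (valence 2) → 0 H
  atom 7: C, bond orders sum to 3 (valence 4) → 1 H
  atom 8: N, bond orders sum to 1 (valence 3) → 2 H
  atom 9: C, bond orders sum to 3 (valence 4) → 1 H
  atom 10: C, bond orders sum to 3 (valence 4) → 1 H
  atom 11: C, bond orders sum to 1 (valence 4) → 3 H
  atom 12: C, bond orders sum to 3 (valence 4) → 1 H
  atom 13: O, bond orders sum to 1 (valence 2) → 1 H
  atom 14: C, bond orders sum to 2 (valence 4) → 2 H
  atom 15: C, bond orders sum to 3 (valence 4) → 1 H
  atom 16: F (halogen, monovalent) → 0 H
  atom 17: C, bond orders sum to 2 (valence 4) → 2 H
  atom 18: C, bond orders sum to 1 (valence 4) → 3 H
Totals → C:12, H:21, F:1, N:2, O:3.
In Hill order: C12H21FN2O3.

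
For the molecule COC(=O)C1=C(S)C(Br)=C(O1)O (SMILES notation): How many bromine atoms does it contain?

Scan the SMILES for Br atoms (remember two-letter symbols like Cl and Br are single atoms).
Bromine count: 1.

1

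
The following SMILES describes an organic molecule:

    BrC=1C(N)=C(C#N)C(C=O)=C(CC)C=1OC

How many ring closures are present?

In SMILES, each pair of matching ring-closure digits denotes one ring-closing bond; the number of such bonds equals the number of independent rings.
Ring-closure bonds here: 1.

1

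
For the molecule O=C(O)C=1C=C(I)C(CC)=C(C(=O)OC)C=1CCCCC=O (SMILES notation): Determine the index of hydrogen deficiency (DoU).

Degree of unsaturation = (number of rings) + (number of π bonds).
Ring closures in the SMILES: 1.
π bonds: 6 double bonds (each 1 DoU) → 6 DoU from unsaturation.
Total DoU = 1 + 6 = 7.

7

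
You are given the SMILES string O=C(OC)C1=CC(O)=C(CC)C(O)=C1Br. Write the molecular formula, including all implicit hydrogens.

C10H11BrO4

Walk through each heavy atom and fill implicit hydrogens from standard valence (C 4, N 3, O 2, S 2, halogen 1):
  atom 1: O, bond orders sum to 2 (valence 2) → 0 H
  atom 2: C, bond orders sum to 4 (valence 4) → 0 H
  atom 3: O, bond orders sum to 2 (valence 2) → 0 H
  atom 4: C, bond orders sum to 1 (valence 4) → 3 H
  atom 5: C, bond orders sum to 4 (valence 4) → 0 H
  atom 6: C, bond orders sum to 3 (valence 4) → 1 H
  atom 7: C, bond orders sum to 4 (valence 4) → 0 H
  atom 8: O, bond orders sum to 1 (valence 2) → 1 H
  atom 9: C, bond orders sum to 4 (valence 4) → 0 H
  atom 10: C, bond orders sum to 2 (valence 4) → 2 H
  atom 11: C, bond orders sum to 1 (valence 4) → 3 H
  atom 12: C, bond orders sum to 4 (valence 4) → 0 H
  atom 13: O, bond orders sum to 1 (valence 2) → 1 H
  atom 14: C, bond orders sum to 4 (valence 4) → 0 H
  atom 15: Br (halogen, monovalent) → 0 H
Totals → C:10, H:11, Br:1, O:4.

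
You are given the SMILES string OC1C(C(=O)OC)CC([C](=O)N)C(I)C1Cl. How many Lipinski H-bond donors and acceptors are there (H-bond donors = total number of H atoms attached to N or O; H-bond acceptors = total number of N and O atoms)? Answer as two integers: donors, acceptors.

Donors: find every N or O and count the H atoms it carries.
  atom 1 (O): bond orders sum to 1 → 1 H
  atom 5 (O): bond orders sum to 2 → 0 H
  atom 6 (O): bond orders sum to 2 → 0 H
  atom 11 (O): bond orders sum to 2 → 0 H
  atom 12 (N): bond orders sum to 1 → 2 H
Lipinski HBD = 3.
Acceptors: N atoms = 1, O atoms = 4 → HBA = 5.

3, 5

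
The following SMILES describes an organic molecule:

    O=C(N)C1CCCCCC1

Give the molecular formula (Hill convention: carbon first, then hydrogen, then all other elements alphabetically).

Walk through each heavy atom and fill implicit hydrogens from standard valence (C 4, N 3, O 2, S 2, halogen 1):
  atom 1: O, bond orders sum to 2 (valence 2) → 0 H
  atom 2: C, bond orders sum to 4 (valence 4) → 0 H
  atom 3: N, bond orders sum to 1 (valence 3) → 2 H
  atom 4: C, bond orders sum to 3 (valence 4) → 1 H
  atom 5: C, bond orders sum to 2 (valence 4) → 2 H
  atom 6: C, bond orders sum to 2 (valence 4) → 2 H
  atom 7: C, bond orders sum to 2 (valence 4) → 2 H
  atom 8: C, bond orders sum to 2 (valence 4) → 2 H
  atom 9: C, bond orders sum to 2 (valence 4) → 2 H
  atom 10: C, bond orders sum to 2 (valence 4) → 2 H
Totals → C:8, H:15, N:1, O:1.
In Hill order: C8H15NO.

C8H15NO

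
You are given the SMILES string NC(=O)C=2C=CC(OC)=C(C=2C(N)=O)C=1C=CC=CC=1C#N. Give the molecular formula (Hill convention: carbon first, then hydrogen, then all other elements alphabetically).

C16H13N3O3

Walk through each heavy atom and fill implicit hydrogens from standard valence (C 4, N 3, O 2, S 2, halogen 1):
  atom 1: N, bond orders sum to 1 (valence 3) → 2 H
  atom 2: C, bond orders sum to 4 (valence 4) → 0 H
  atom 3: O, bond orders sum to 2 (valence 2) → 0 H
  atom 4: C, bond orders sum to 4 (valence 4) → 0 H
  atom 5: C, bond orders sum to 3 (valence 4) → 1 H
  atom 6: C, bond orders sum to 3 (valence 4) → 1 H
  atom 7: C, bond orders sum to 4 (valence 4) → 0 H
  atom 8: O, bond orders sum to 2 (valence 2) → 0 H
  atom 9: C, bond orders sum to 1 (valence 4) → 3 H
  atom 10: C, bond orders sum to 4 (valence 4) → 0 H
  atom 11: C, bond orders sum to 4 (valence 4) → 0 H
  atom 12: C, bond orders sum to 4 (valence 4) → 0 H
  atom 13: N, bond orders sum to 1 (valence 3) → 2 H
  atom 14: O, bond orders sum to 2 (valence 2) → 0 H
  atom 15: C, bond orders sum to 4 (valence 4) → 0 H
  atom 16: C, bond orders sum to 3 (valence 4) → 1 H
  atom 17: C, bond orders sum to 3 (valence 4) → 1 H
  atom 18: C, bond orders sum to 3 (valence 4) → 1 H
  atom 19: C, bond orders sum to 3 (valence 4) → 1 H
  atom 20: C, bond orders sum to 4 (valence 4) → 0 H
  atom 21: C, bond orders sum to 4 (valence 4) → 0 H
  atom 22: N, bond orders sum to 3 (valence 3) → 0 H
Totals → C:16, H:13, N:3, O:3.
In Hill order: C16H13N3O3.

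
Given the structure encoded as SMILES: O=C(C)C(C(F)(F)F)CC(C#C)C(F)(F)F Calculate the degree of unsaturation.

3

Molecular formula: C9H8F6O.
DoU = (2C + 2 + N − H − X) / 2, where X is the halogen count and O/S are ignored.
    = (2·9 + 2 + 0 − 8 − 6) / 2 = 6 / 2 = 3.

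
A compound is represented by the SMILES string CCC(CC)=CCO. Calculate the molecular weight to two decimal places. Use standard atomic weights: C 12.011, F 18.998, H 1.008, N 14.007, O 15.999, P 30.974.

First, the molecular formula is C7H14O (counting implicit H from valence).
  C: 7 × 12.011 = 84.077
  H: 14 × 1.008 = 14.112
  O: 1 × 15.999 = 15.999
Sum: 7×12.011 + 14×1.008 + 1×15.999 = 114.188 → 114.19 g/mol.

114.19 g/mol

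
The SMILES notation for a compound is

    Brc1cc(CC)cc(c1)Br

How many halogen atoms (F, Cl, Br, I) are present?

2

Halogen atoms appear at heavy-atom positions 1, 10 (2×Br).
Halogen count: 2.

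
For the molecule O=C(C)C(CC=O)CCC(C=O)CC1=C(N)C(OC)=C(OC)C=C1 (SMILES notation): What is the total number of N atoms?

1

Scan the SMILES for N atoms (remember two-letter symbols like Cl and Br are single atoms).
Nitrogen count: 1.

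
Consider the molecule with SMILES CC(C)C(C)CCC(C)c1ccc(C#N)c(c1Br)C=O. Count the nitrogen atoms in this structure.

1

Scan the SMILES for N atoms (remember two-letter symbols like Cl and Br are single atoms).
Nitrogen count: 1.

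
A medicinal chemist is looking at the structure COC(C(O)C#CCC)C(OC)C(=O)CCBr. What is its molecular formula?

C12H19BrO4

Walk through each heavy atom and fill implicit hydrogens from standard valence (C 4, N 3, O 2, S 2, halogen 1):
  atom 1: C, bond orders sum to 1 (valence 4) → 3 H
  atom 2: O, bond orders sum to 2 (valence 2) → 0 H
  atom 3: C, bond orders sum to 3 (valence 4) → 1 H
  atom 4: C, bond orders sum to 3 (valence 4) → 1 H
  atom 5: O, bond orders sum to 1 (valence 2) → 1 H
  atom 6: C, bond orders sum to 4 (valence 4) → 0 H
  atom 7: C, bond orders sum to 4 (valence 4) → 0 H
  atom 8: C, bond orders sum to 2 (valence 4) → 2 H
  atom 9: C, bond orders sum to 1 (valence 4) → 3 H
  atom 10: C, bond orders sum to 3 (valence 4) → 1 H
  atom 11: O, bond orders sum to 2 (valence 2) → 0 H
  atom 12: C, bond orders sum to 1 (valence 4) → 3 H
  atom 13: C, bond orders sum to 4 (valence 4) → 0 H
  atom 14: O, bond orders sum to 2 (valence 2) → 0 H
  atom 15: C, bond orders sum to 2 (valence 4) → 2 H
  atom 16: C, bond orders sum to 2 (valence 4) → 2 H
  atom 17: Br (halogen, monovalent) → 0 H
Totals → C:12, H:19, Br:1, O:4.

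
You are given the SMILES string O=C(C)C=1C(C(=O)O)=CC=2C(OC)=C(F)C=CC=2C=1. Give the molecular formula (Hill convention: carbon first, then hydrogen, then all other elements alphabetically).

C14H11FO4

Walk through each heavy atom and fill implicit hydrogens from standard valence (C 4, N 3, O 2, S 2, halogen 1):
  atom 1: O, bond orders sum to 2 (valence 2) → 0 H
  atom 2: C, bond orders sum to 4 (valence 4) → 0 H
  atom 3: C, bond orders sum to 1 (valence 4) → 3 H
  atom 4: C, bond orders sum to 4 (valence 4) → 0 H
  atom 5: C, bond orders sum to 4 (valence 4) → 0 H
  atom 6: C, bond orders sum to 4 (valence 4) → 0 H
  atom 7: O, bond orders sum to 2 (valence 2) → 0 H
  atom 8: O, bond orders sum to 1 (valence 2) → 1 H
  atom 9: C, bond orders sum to 3 (valence 4) → 1 H
  atom 10: C, bond orders sum to 4 (valence 4) → 0 H
  atom 11: C, bond orders sum to 4 (valence 4) → 0 H
  atom 12: O, bond orders sum to 2 (valence 2) → 0 H
  atom 13: C, bond orders sum to 1 (valence 4) → 3 H
  atom 14: C, bond orders sum to 4 (valence 4) → 0 H
  atom 15: F (halogen, monovalent) → 0 H
  atom 16: C, bond orders sum to 3 (valence 4) → 1 H
  atom 17: C, bond orders sum to 3 (valence 4) → 1 H
  atom 18: C, bond orders sum to 4 (valence 4) → 0 H
  atom 19: C, bond orders sum to 3 (valence 4) → 1 H
Totals → C:14, H:11, F:1, O:4.
In Hill order: C14H11FO4.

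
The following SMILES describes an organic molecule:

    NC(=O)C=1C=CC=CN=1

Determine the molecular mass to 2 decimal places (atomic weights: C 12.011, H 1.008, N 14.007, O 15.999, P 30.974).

122.13 g/mol

First, the molecular formula is C6H6N2O (counting implicit H from valence).
  C: 6 × 12.011 = 72.066
  H: 6 × 1.008 = 6.048
  N: 2 × 14.007 = 28.014
  O: 1 × 15.999 = 15.999
Sum: 6×12.011 + 6×1.008 + 2×14.007 + 1×15.999 = 122.127 → 122.13 g/mol.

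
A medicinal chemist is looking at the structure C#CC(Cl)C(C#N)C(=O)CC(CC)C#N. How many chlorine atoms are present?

Scan the SMILES for Cl atoms (remember two-letter symbols like Cl and Br are single atoms).
Chlorine count: 1.

1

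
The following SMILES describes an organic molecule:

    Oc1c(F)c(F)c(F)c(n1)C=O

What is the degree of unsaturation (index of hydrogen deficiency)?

5

Molecular formula: C6H2F3NO2.
DoU = (2C + 2 + N − H − X) / 2, where X is the halogen count and O/S are ignored.
    = (2·6 + 2 + 1 − 2 − 3) / 2 = 10 / 2 = 5.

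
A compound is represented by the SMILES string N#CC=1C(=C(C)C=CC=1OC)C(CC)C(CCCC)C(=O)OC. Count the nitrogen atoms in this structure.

Scan the SMILES for N atoms (remember two-letter symbols like Cl and Br are single atoms).
Nitrogen count: 1.

1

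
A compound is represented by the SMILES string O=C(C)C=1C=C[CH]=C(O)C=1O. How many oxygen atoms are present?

Scan the SMILES for O atoms (remember two-letter symbols like Cl and Br are single atoms).
Oxygen count: 3.

3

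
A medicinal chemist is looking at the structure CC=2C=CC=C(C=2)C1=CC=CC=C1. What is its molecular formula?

Walk through each heavy atom and fill implicit hydrogens from standard valence (C 4, N 3, O 2, S 2, halogen 1):
  atom 1: C, bond orders sum to 1 (valence 4) → 3 H
  atom 2: C, bond orders sum to 4 (valence 4) → 0 H
  atom 3: C, bond orders sum to 3 (valence 4) → 1 H
  atom 4: C, bond orders sum to 3 (valence 4) → 1 H
  atom 5: C, bond orders sum to 3 (valence 4) → 1 H
  atom 6: C, bond orders sum to 4 (valence 4) → 0 H
  atom 7: C, bond orders sum to 3 (valence 4) → 1 H
  atom 8: C, bond orders sum to 4 (valence 4) → 0 H
  atom 9: C, bond orders sum to 3 (valence 4) → 1 H
  atom 10: C, bond orders sum to 3 (valence 4) → 1 H
  atom 11: C, bond orders sum to 3 (valence 4) → 1 H
  atom 12: C, bond orders sum to 3 (valence 4) → 1 H
  atom 13: C, bond orders sum to 3 (valence 4) → 1 H
Totals → C:13, H:12.
In Hill order: C13H12.

C13H12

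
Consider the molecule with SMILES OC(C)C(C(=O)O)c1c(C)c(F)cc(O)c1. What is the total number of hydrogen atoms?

13

Walk through each heavy atom and fill implicit hydrogens from standard valence (C 4, N 3, O 2, S 2, halogen 1); for lowercase aromatic atoms, an aromatic c carries 1 H when it has two neighbours and 0 H with three, and aromatic n carries 0 H:
  atom 1: O, bond orders sum to 1 (valence 2) → 1 H
  atom 2: C, bond orders sum to 3 (valence 4) → 1 H
  atom 3: C, bond orders sum to 1 (valence 4) → 3 H
  atom 4: C, bond orders sum to 3 (valence 4) → 1 H
  atom 5: C, bond orders sum to 4 (valence 4) → 0 H
  atom 6: O, bond orders sum to 2 (valence 2) → 0 H
  atom 7: O, bond orders sum to 1 (valence 2) → 1 H
  atom 8: aromatic c, 3 neighbours → 0 H
  atom 9: aromatic c, 3 neighbours → 0 H
  atom 10: C, bond orders sum to 1 (valence 4) → 3 H
  atom 11: aromatic c, 3 neighbours → 0 H
  atom 12: F (halogen, monovalent) → 0 H
  atom 13: aromatic c, 2 neighbours → 1 H
  atom 14: aromatic c, 3 neighbours → 0 H
  atom 15: O, bond orders sum to 1 (valence 2) → 1 H
  atom 16: aromatic c, 2 neighbours → 1 H
Total hydrogens: 13.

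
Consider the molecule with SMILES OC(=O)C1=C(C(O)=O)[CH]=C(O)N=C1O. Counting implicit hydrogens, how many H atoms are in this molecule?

5

Walk through each heavy atom and fill implicit hydrogens from standard valence (C 4, N 3, O 2, S 2, halogen 1):
  atom 1: O, bond orders sum to 1 (valence 2) → 1 H
  atom 2: C, bond orders sum to 4 (valence 4) → 0 H
  atom 3: O, bond orders sum to 2 (valence 2) → 0 H
  atom 4: C, bond orders sum to 4 (valence 4) → 0 H
  atom 5: C, bond orders sum to 4 (valence 4) → 0 H
  atom 6: C, bond orders sum to 4 (valence 4) → 0 H
  atom 7: O, bond orders sum to 1 (valence 2) → 1 H
  atom 8: O, bond orders sum to 2 (valence 2) → 0 H
  atom 9: C with explicit H count 1
  atom 10: C, bond orders sum to 4 (valence 4) → 0 H
  atom 11: O, bond orders sum to 1 (valence 2) → 1 H
  atom 12: N, bond orders sum to 3 (valence 3) → 0 H
  atom 13: C, bond orders sum to 4 (valence 4) → 0 H
  atom 14: O, bond orders sum to 1 (valence 2) → 1 H
Total hydrogens: 5.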